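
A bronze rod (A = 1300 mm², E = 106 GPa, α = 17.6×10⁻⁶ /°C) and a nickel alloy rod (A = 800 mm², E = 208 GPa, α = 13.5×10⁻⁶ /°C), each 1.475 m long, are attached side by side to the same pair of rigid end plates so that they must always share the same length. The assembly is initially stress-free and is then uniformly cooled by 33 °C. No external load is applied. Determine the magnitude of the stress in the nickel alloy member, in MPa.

σ ≈ 12.7 MPa (compressive)

Equilibrium of a rigid end plate with no external load gives equal and opposite internal forces ±P in the two members. Since α_{bronze} > α_{nickel alloy}, cooling drives the bronze into tension and the nickel alloy into compression.
Setting the final lengths equal and cancelling L: (α₁ − α₂)ΔT = P/(A₁E₁) + P/(A₂E₂).
|α₁ − α₂|·ΔT = 4.1×10⁻⁶ × 33 = 0.0001353.
1/(A₁E₁) + 1/(A₂E₂) = 1/(1300×106×10³) + 1/(800×208×10³) = 1.327×10⁻⁸ N⁻¹.
So P = 0.0001353 / 1.327×10⁻⁸ = 10.2 kN.
σ_{nickel alloy} = P/A₂ = 10200/800 = 12.75 MPa, compressive.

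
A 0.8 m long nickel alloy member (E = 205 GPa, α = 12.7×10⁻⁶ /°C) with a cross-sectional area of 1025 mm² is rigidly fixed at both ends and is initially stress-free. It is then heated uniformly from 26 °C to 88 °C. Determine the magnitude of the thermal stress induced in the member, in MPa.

σ ≈ 161 MPa (compressive)

With length fixed, the mechanical strain must cancel the thermal strain αΔT = 12.7×10⁻⁶ × 62 = 787.4×10⁻⁶.
The stress required to suppress this strain is σ = Eε = 205×10³ × 787.4×10⁻⁶ = 161.4 MPa, compressive since the member is trying to expand.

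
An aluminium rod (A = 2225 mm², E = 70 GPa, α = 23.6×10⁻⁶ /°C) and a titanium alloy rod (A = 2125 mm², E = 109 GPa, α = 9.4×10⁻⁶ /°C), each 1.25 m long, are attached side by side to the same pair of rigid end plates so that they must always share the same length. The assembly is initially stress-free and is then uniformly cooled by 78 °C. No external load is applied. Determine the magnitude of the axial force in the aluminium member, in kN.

P ≈ 103 kN (tensile in the aluminium)

Both members must finish at the same length. With the larger α, the aluminium tends to over-contract; the plates restrain it, putting the aluminium in tension and the titanium alloy in compression. With no external load the two internal forces are equal and opposite, magnitude P.
Compatibility of the two members (thermal + elastic change equal): (α₁ − α₂)ΔT = P·[1/(A₁E₁) + 1/(A₂E₂)].
|α₁ − α₂|·ΔT = 14.2×10⁻⁶ × 78 = 0.001108.
1/(A₁E₁) + 1/(A₂E₂) = 1/(2225×70×10³) + 1/(2125×109×10³) = 1.074×10⁻⁸ N⁻¹.
P = 0.001108 / 1.074×10⁻⁸ = 103100 N = 103.1 kN.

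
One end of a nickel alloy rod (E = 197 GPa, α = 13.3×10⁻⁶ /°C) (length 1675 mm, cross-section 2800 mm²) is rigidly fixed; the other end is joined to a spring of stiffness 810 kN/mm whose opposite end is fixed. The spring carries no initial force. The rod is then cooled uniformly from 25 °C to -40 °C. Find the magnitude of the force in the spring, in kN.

P ≈ 339 kN

If the spring were absent the rod would shorten by αΔT L = 13.3×10⁻⁶ × 65 × 1675 = 1.448 mm.
Let P be the tensile force in the spring. The rod extends elastically by PL/(AE) and the spring stretches by P/k; together these equal δ_free.
So P = δ_free / [L/(AE) + 1/k] = 1.448 / [ 1675/(2800×197×10³) + 1/(810×10³) ].
P = 1.448 / 4.271×10⁻⁶ = 339000 N.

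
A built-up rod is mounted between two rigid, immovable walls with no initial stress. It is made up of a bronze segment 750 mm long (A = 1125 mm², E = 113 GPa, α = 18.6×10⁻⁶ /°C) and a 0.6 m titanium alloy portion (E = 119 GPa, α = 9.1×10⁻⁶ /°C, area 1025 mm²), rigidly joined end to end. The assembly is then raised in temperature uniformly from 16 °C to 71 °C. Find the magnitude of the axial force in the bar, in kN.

P ≈ 98.7 kN (compressive)

With the walls removed the bar would change length by δ_free = Σ αᵢΔT Lᵢ = 18.6×10⁻⁶×55×750 + 9.1×10⁻⁶×55×600 = 1.068 mm.
Since the ends are fixed, an axial force P builds up, equal in every segment, with P · Σ Lᵢ/(AᵢEᵢ) = δ_free.
The series flexibility is Σ Lᵢ/(AᵢEᵢ) = 750/(1125×113×10³) + 600/(1025×119×10³) = 1.082×10⁻⁵ mm/N.
So P = 1.068 / 1.082×10⁻⁵ = 98.68 kN, compressive.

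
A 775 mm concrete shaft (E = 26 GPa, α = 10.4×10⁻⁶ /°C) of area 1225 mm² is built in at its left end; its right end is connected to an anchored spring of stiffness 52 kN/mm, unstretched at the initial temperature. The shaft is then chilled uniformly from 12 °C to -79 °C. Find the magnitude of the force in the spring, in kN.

P ≈ 16.8 kN

The unrestrained thermal change is αΔT L = 10.4×10⁻⁶ × 91 × 775 = 0.7335 mm.
Let P be the tensile force in the spring. The shaft extends elastically by PL/(AE) and the spring stretches by P/k; together these equal δ_free.
P [ L/(AE) + 1/k ] = δ_free → P [ 775/(1225×26×10³) + 1/(52×10³) ] = 0.7335.
P = 0.7335 / 4.356×10⁻⁵ = 16840 N.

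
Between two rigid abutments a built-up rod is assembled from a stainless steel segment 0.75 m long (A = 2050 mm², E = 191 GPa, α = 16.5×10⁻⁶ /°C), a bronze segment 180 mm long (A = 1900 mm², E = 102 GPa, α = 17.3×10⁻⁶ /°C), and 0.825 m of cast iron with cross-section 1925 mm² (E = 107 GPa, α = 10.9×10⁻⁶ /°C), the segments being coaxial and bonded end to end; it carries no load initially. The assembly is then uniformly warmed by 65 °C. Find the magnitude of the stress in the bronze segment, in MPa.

With the walls removed the bar would change length by δ_free = Σ αᵢΔT Lᵢ = 16.5×10⁻⁶×65×750 + 17.3×10⁻⁶×65×180 + 10.9×10⁻⁶×65×825 = 1.591 mm.
The rigid supports impose zero overall length change; the single axial force P common to all segments must satisfy P Σ Lᵢ/(AᵢEᵢ) = δ_free.
Σ Lᵢ/(AᵢEᵢ) = 750/(2050×191×10³) + 180/(1900×102×10³) + 825/(1925×107×10³) = 6.85×10⁻⁶ mm/N.
Hence P = δ_free / Σ(L/AE) = 1.591/6.85×10⁻⁶ = 232.3 kN (compressive).
σ_{bronze} = P / A = 232300 / 1900 = 122.3 MPa.

σ ≈ 122 MPa (compressive)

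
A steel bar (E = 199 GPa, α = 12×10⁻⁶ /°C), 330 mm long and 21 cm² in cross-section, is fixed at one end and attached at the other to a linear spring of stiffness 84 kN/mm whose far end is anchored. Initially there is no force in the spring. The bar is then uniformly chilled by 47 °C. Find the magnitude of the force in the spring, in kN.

The unrestrained thermal change is αΔT L = 12×10⁻⁶ × 47 × 330 = 0.1861 mm.
With a force P in the spring, the elastic change of the bar is PL/(AE) and that of the spring is P/k; compatibility requires their sum to equal δ_free.
P [ L/(AE) + 1/k ] = δ_free → P [ 330/(2100×199×10³) + 1/(84×10³) ] = 0.1861.
P = 0.1861 / 1.269×10⁻⁵ = 14660 N.

P ≈ 14.7 kN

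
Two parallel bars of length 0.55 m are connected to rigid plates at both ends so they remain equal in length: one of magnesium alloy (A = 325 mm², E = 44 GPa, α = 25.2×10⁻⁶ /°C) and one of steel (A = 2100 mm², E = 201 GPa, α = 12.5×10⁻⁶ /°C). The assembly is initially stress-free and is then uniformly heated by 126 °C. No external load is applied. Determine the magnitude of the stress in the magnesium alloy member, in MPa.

σ ≈ 68.1 MPa (compressive)

Equilibrium of a rigid end plate with no external load gives equal and opposite internal forces ±P in the two members. Since α_{magnesium alloy} > α_{steel}, heating drives the magnesium alloy into compression and the steel into tension.
Equating the net (thermal + elastic) strains gives |α₁ − α₂|·ΔT = P·[1/(A₁E₁) + 1/(A₂E₂)].
|α₁ − α₂|·ΔT = 12.7×10⁻⁶ × 126 = 0.0016.
1/(A₁E₁) + 1/(A₂E₂) = 1/(325×44×10³) + 1/(2100×201×10³) = 7.23×10⁻⁸ N⁻¹.
So P = 0.0016 / 7.23×10⁻⁸ = 22.13 kN.
σ_{magnesium alloy} = P/A₁ = 22130/325 = 68.1 MPa, compressive.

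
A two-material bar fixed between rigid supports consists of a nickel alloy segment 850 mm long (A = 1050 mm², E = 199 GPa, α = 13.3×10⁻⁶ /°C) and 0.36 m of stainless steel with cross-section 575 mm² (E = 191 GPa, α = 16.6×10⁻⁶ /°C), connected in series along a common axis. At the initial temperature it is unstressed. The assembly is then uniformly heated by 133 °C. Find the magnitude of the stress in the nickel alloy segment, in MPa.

σ ≈ 298 MPa (compressive)

Free thermal expansion of the whole bar: Σ αᵢΔT Lᵢ = 13.3×10⁻⁶×133×850 + 16.6×10⁻⁶×133×360 = 2.298 mm.
The walls prevent any net length change, so an axial force P (same in every segment) develops. Compatibility: P · Σ Lᵢ/(AᵢEᵢ) = δ_free.
The series flexibility is Σ Lᵢ/(AᵢEᵢ) = 850/(1050×199×10³) + 360/(575×191×10³) = 7.346×10⁻⁶ mm/N.
Hence P = δ_free / Σ(L/AE) = 2.298/7.346×10⁻⁶ = 312.9 kN (compressive).
σ_{nickel alloy} = P / A = 312900 / 1050 = 298 MPa.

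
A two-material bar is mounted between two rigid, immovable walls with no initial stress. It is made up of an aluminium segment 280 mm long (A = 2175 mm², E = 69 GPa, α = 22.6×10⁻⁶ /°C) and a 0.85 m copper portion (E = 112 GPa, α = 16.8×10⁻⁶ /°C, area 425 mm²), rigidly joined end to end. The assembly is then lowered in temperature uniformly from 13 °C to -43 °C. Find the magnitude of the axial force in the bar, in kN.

If the supports were absent, the total length change would be Σ αᵢΔT Lᵢ = 22.6×10⁻⁶×56×280 + 16.8×10⁻⁶×56×850 = 1.154 mm.
The rigid supports impose zero overall length change; the single axial force P common to all segments must satisfy P Σ Lᵢ/(AᵢEᵢ) = δ_free.
Σ Lᵢ/(AᵢEᵢ) = 280/(2175×69×10³) + 850/(425×112×10³) = 1.972×10⁻⁵ mm/N.
So P = 1.154 / 1.972×10⁻⁵ = 58.51 kN, tensile.

P ≈ 58.5 kN (tensile)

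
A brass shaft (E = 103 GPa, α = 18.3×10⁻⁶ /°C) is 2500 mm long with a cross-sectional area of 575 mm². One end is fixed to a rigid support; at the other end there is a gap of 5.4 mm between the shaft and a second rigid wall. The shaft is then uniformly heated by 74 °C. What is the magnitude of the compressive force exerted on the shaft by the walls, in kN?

If the wall were absent the shaft would grow by αΔT L = 18.3×10⁻⁶ × 74 × 2500 = 3.385 mm.
This is smaller than the 5.4 mm clearance, so the shaft expands freely without reaching the stop — the stress is zero.

P ≈ 0 kN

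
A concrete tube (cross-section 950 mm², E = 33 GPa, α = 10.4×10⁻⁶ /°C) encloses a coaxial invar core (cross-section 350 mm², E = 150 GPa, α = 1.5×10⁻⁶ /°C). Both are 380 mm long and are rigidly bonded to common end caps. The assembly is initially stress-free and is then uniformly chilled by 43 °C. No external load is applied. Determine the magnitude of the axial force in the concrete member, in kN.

P ≈ 7.51 kN (tensile in the concrete)

Both members must finish at the same length. With the larger α, the concrete tends to over-contract; the plates restrain it, putting the concrete in tension and the invar in compression. With no external load the two internal forces are equal and opposite, magnitude P.
Compatibility of the two members (thermal + elastic change equal): (α₁ − α₂)ΔT = P·[1/(A₁E₁) + 1/(A₂E₂)].
|α₁ − α₂|·ΔT = 8.9×10⁻⁶ × 43 = 0.0003827.
1/(A₁E₁) + 1/(A₂E₂) = 1/(950×33×10³) + 1/(350×150×10³) = 5.095×10⁻⁸ N⁻¹.
P = 0.0003827 / 5.095×10⁻⁸ = 7512 N = 7.512 kN.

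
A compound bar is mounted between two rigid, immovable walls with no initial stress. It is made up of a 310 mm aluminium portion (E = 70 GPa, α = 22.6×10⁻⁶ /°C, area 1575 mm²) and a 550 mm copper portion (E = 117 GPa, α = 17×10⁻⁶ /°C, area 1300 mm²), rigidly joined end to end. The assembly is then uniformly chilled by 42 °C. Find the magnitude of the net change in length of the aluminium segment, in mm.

|ΔL| ≈ 0.00625 mm

With the walls removed the bar would change length by δ_free = Σ αᵢΔT Lᵢ = 22.6×10⁻⁶×42×310 + 17×10⁻⁶×42×550 = 0.687 mm.
Since the ends are fixed, an axial force P builds up, equal in every segment, with P · Σ Lᵢ/(AᵢEᵢ) = δ_free.
The series flexibility is Σ Lᵢ/(AᵢEᵢ) = 310/(1575×70×10³) + 550/(1300×117×10³) = 6.428×10⁻⁶ mm/N.
P = 0.687 / 6.428×10⁻⁶ = 106900 N = 106.9 kN, tensile.
For the aluminium segment, free thermal change = 22.6×10⁻⁶×42×310 = 0.2943 mm and elastic change from P = 106900×310/(1575×70×10³) = 0.3005 mm; these oppose, so the net change is 0.00625 mm (segment lengthens).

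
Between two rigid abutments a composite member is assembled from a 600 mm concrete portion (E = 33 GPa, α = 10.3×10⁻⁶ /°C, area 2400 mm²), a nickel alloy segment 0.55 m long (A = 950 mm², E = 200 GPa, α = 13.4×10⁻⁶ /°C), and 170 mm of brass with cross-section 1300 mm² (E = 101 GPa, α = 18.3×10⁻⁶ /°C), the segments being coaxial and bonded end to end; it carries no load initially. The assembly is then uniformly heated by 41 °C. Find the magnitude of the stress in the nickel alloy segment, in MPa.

σ ≈ 61.1 MPa (compressive)

With the walls removed the bar would change length by δ_free = Σ αᵢΔT Lᵢ = 10.3×10⁻⁶×41×600 + 13.4×10⁻⁶×41×550 + 18.3×10⁻⁶×41×170 = 0.6831 mm.
The walls prevent any net length change, so an axial force P (same in every segment) develops. Compatibility: P · Σ Lᵢ/(AᵢEᵢ) = δ_free.
Σ Lᵢ/(AᵢEᵢ) = 600/(2400×33×10³) + 550/(950×200×10³) + 170/(1300×101×10³) = 1.177×10⁻⁵ mm/N.
Hence P = δ_free / Σ(L/AE) = 0.6831/1.177×10⁻⁵ = 58.06 kN (compressive).
σ_{nickel alloy} = P / A = 58060 / 950 = 61.12 MPa.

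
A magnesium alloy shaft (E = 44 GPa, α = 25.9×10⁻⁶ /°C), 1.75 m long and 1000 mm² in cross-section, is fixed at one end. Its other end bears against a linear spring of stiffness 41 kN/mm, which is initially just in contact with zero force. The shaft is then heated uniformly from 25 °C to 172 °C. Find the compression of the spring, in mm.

δ ≈ 2.53 mm

Free thermal expansion: δ_free = αΔT L = 25.9×10⁻⁶ × 147 × 1750 = 6.663 mm.
Let P be the compressive force at the spring. The shaft shortens elastically by PL/(AE) and the spring compresses by P/k; together these equal δ_free.
P [ L/(AE) + 1/k ] = δ_free → P [ 1750/(1000×44×10³) + 1/(41×10³) ] = 6.663.
P = 6.663 / 6.416×10⁻⁵ = 103800 N.
Spring compression = P/k = 103800/(41×10³) = 2.533 mm.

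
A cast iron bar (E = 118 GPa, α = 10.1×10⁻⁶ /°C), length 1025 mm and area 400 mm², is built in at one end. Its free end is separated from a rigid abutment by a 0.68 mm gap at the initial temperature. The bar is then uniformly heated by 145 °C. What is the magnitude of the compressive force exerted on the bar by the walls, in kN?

P ≈ 37.8 kN

Unrestrained expansion: δ_free = αΔT L = 10.1×10⁻⁶ × 145 × 1025 = 1.501 mm.
The gap closes (δ_free > 0.68 mm) and the wall then resists a further 1.501 − 0.68 = 0.8211 mm of expansion.
Compatibility: PL/(AE) = 0.8211 mm, so σ = P/A = E × (0.8211/1025) = 94.53 MPa.
Force on the wall = σA = 94.53 × 400 mm² = 37.81 kN.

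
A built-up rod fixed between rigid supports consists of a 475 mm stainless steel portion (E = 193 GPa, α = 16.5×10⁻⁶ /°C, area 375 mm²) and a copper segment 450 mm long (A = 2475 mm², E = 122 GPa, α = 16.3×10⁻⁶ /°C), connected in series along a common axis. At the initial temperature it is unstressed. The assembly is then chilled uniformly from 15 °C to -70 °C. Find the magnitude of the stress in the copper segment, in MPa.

σ ≈ 64.7 MPa (tensile)

If the supports were absent, the total length change would be Σ αᵢΔT Lᵢ = 16.5×10⁻⁶×85×475 + 16.3×10⁻⁶×85×450 = 1.29 mm.
Since the ends are fixed, an axial force P builds up, equal in every segment, with P · Σ Lᵢ/(AᵢEᵢ) = δ_free.
Σ Lᵢ/(AᵢEᵢ) = 475/(375×193×10³) + 450/(2475×122×10³) = 8.053×10⁻⁶ mm/N.
So P = 1.29 / 8.053×10⁻⁶ = 160.1 kN, tensile.
σ_{copper} = P / A = 160100 / 2475 = 64.7 MPa.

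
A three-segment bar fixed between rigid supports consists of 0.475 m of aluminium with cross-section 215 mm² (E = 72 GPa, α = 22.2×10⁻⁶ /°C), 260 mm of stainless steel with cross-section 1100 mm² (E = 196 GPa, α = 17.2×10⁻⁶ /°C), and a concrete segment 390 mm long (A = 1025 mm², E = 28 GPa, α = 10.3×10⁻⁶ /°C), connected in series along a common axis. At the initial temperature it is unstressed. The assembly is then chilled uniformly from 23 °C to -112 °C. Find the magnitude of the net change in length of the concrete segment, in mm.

Free thermal contraction of the whole bar: Σ αᵢΔT Lᵢ = 22.2×10⁻⁶×135×475 + 17.2×10⁻⁶×135×260 + 10.3×10⁻⁶×135×390 = 2.57 mm.
The walls prevent any net length change, so an axial force P (same in every segment) develops. Compatibility: P · Σ Lᵢ/(AᵢEᵢ) = δ_free.
Σ Lᵢ/(AᵢEᵢ) = 475/(215×72×10³) + 260/(1100×196×10³) + 390/(1025×28×10³) = 4.548×10⁻⁵ mm/N.
P = 2.57 / 4.548×10⁻⁵ = 56500 N = 56.5 kN, tensile.
For the concrete segment, free thermal change = 10.3×10⁻⁶×135×390 = 0.5423 mm and elastic change from P = 56500×390/(1025×28×10³) = 0.7678 mm; these oppose, so the net change is 0.225 mm (segment lengthens).

|ΔL| ≈ 0.225 mm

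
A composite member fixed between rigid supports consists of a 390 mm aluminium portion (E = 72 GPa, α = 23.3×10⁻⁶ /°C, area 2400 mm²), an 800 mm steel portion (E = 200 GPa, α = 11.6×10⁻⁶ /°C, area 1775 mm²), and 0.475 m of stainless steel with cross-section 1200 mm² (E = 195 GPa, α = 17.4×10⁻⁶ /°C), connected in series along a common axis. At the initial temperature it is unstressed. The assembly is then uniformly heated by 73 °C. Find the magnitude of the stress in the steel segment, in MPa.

σ ≈ 167 MPa (compressive)

If the supports were absent, the total length change would be Σ αᵢΔT Lᵢ = 23.3×10⁻⁶×73×390 + 11.6×10⁻⁶×73×800 + 17.4×10⁻⁶×73×475 = 1.944 mm.
The rigid supports impose zero overall length change; the single axial force P common to all segments must satisfy P Σ Lᵢ/(AᵢEᵢ) = δ_free.
The series flexibility is Σ Lᵢ/(AᵢEᵢ) = 390/(2400×72×10³) + 800/(1775×200×10³) + 475/(1200×195×10³) = 6.54×10⁻⁶ mm/N.
Hence P = δ_free / Σ(L/AE) = 1.944/6.54×10⁻⁶ = 297.3 kN (compressive).
σ_{steel} = P / A = 297300 / 1775 = 167.5 MPa.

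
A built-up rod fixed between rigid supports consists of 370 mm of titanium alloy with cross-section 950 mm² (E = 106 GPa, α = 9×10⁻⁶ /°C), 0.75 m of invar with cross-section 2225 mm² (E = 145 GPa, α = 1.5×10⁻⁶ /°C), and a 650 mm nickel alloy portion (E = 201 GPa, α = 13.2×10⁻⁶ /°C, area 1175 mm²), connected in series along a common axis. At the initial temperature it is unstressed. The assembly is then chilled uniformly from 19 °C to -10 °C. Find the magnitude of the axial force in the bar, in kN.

If the supports were absent, the total length change would be Σ αᵢΔT Lᵢ = 9×10⁻⁶×29×370 + 1.5×10⁻⁶×29×750 + 13.2×10⁻⁶×29×650 = 0.378 mm.
Since the ends are fixed, an axial force P builds up, equal in every segment, with P · Σ Lᵢ/(AᵢEᵢ) = δ_free.
The series flexibility is Σ Lᵢ/(AᵢEᵢ) = 370/(950×106×10³) + 750/(2225×145×10³) + 650/(1175×201×10³) = 8.751×10⁻⁶ mm/N.
P = 0.378 / 8.751×10⁻⁶ = 43200 N = 43.2 kN, tensile.

P ≈ 43.2 kN (tensile)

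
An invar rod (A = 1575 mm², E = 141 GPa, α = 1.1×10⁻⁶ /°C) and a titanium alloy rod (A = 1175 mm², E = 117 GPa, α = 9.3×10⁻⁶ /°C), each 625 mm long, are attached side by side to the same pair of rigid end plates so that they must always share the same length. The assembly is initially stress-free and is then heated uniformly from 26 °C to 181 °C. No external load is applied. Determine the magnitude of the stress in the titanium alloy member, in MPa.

Equilibrium of a rigid end plate with no external load gives equal and opposite internal forces ±P in the two members. Since α_{titanium alloy} > α_{invar}, heating drives the titanium alloy into compression and the invar into tension.
Equating the net (thermal + elastic) strains gives |α₁ − α₂|·ΔT = P·[1/(A₁E₁) + 1/(A₂E₂)].
|α₁ − α₂|·ΔT = 8.2×10⁻⁶ × 155 = 0.001271.
1/(A₁E₁) + 1/(A₂E₂) = 1/(1575×141×10³) + 1/(1175×117×10³) = 1.178×10⁻⁸ N⁻¹.
So P = 0.001271 / 1.178×10⁻⁸ = 107.9 kN.
σ_{titanium alloy} = P/A₂ = 107900/1175 = 91.85 MPa, compressive.

σ ≈ 91.8 MPa (compressive)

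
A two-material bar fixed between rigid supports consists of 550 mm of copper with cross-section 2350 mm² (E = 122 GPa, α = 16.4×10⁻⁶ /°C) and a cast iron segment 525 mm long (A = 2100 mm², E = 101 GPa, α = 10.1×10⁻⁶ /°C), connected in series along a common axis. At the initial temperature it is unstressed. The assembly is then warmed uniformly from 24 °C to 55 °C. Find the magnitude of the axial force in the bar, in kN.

Free thermal expansion of the whole bar: Σ αᵢΔT Lᵢ = 16.4×10⁻⁶×31×550 + 10.1×10⁻⁶×31×525 = 0.444 mm.
The rigid supports impose zero overall length change; the single axial force P common to all segments must satisfy P Σ Lᵢ/(AᵢEᵢ) = δ_free.
The series flexibility is Σ Lᵢ/(AᵢEᵢ) = 550/(2350×122×10³) + 525/(2100×101×10³) = 4.394×10⁻⁶ mm/N.
Hence P = δ_free / Σ(L/AE) = 0.444/4.394×10⁻⁶ = 101.1 kN (compressive).

P ≈ 101 kN (compressive)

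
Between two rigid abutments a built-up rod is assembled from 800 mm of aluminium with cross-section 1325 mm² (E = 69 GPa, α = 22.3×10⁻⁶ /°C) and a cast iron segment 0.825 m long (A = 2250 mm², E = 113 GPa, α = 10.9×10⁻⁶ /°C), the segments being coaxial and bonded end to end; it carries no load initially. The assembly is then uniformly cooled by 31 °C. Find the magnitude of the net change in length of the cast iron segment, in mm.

With the walls removed the bar would change length by δ_free = Σ αᵢΔT Lᵢ = 22.3×10⁻⁶×31×800 + 10.9×10⁻⁶×31×825 = 0.8318 mm.
The walls prevent any net length change, so an axial force P (same in every segment) develops. Compatibility: P · Σ Lᵢ/(AᵢEᵢ) = δ_free.
The series flexibility is Σ Lᵢ/(AᵢEᵢ) = 800/(1325×69×10³) + 825/(2250×113×10³) = 1.2×10⁻⁵ mm/N.
So P = 0.8318 / 1.2×10⁻⁵ = 69.35 kN, tensile.
For the cast iron segment, free thermal change = 10.9×10⁻⁶×31×825 = 0.2788 mm and elastic change from P = 69350×825/(2250×113×10³) = 0.225 mm; these oppose, so the net change is 0.0538 mm (segment shortens).

|ΔL| ≈ 0.0538 mm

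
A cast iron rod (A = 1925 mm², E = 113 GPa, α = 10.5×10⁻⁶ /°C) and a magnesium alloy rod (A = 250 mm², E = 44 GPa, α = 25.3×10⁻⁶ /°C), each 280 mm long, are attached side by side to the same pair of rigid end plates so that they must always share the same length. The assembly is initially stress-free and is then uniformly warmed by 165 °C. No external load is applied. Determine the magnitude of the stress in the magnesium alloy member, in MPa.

σ ≈ 102 MPa (compressive)

Equilibrium of a rigid end plate with no external load gives equal and opposite internal forces ±P in the two members. Since α_{magnesium alloy} > α_{cast iron}, heating drives the magnesium alloy into compression and the cast iron into tension.
Compatibility of the two members (thermal + elastic change equal): (α₁ − α₂)ΔT = P·[1/(A₁E₁) + 1/(A₂E₂)].
|α₁ − α₂|·ΔT = 14.8×10⁻⁶ × 165 = 0.002442.
1/(A₁E₁) + 1/(A₂E₂) = 1/(1925×113×10³) + 1/(250×44×10³) = 9.551×10⁻⁸ N⁻¹.
So P = 0.002442 / 9.551×10⁻⁸ = 25.57 kN.
σ_{magnesium alloy} = P/A₂ = 25570/250 = 102.3 MPa, compressive.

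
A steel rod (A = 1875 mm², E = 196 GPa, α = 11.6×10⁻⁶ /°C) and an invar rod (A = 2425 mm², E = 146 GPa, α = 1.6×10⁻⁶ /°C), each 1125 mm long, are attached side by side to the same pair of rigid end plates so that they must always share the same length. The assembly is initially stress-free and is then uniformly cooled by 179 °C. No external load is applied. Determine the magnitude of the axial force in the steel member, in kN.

Equilibrium of a rigid end plate with no external load gives equal and opposite internal forces ±P in the two members. Since α_{steel} > α_{invar}, cooling drives the steel into tension and the invar into compression.
Equating the net (thermal + elastic) strains gives |α₁ − α₂|·ΔT = P·[1/(A₁E₁) + 1/(A₂E₂)].
|α₁ − α₂|·ΔT = 10×10⁻⁶ × 179 = 0.00179.
1/(A₁E₁) + 1/(A₂E₂) = 1/(1875×196×10³) + 1/(2425×146×10³) = 5.546×10⁻⁹ N⁻¹.
P = 0.00179 / 5.546×10⁻⁹ = 322800 N = 322.8 kN.

P ≈ 323 kN (tensile in the steel)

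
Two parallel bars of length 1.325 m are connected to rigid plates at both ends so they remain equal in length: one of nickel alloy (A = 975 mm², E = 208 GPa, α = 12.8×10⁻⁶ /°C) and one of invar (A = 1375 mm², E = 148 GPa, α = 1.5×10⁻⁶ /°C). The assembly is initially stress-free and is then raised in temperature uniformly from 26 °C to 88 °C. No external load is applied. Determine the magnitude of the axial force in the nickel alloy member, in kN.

Equilibrium of a rigid end plate with no external load gives equal and opposite internal forces ±P in the two members. Since α_{nickel alloy} > α_{invar}, heating drives the nickel alloy into compression and the invar into tension.
Setting the final lengths equal and cancelling L: (α₁ − α₂)ΔT = P/(A₁E₁) + P/(A₂E₂).
|α₁ − α₂|·ΔT = 11.3×10⁻⁶ × 62 = 0.0007006.
1/(A₁E₁) + 1/(A₂E₂) = 1/(975×208×10³) + 1/(1375×148×10³) = 9.845×10⁻⁹ N⁻¹.
So P = 0.0007006 / 9.845×10⁻⁹ = 71.16 kN.

P ≈ 71.2 kN (compressive in the nickel alloy)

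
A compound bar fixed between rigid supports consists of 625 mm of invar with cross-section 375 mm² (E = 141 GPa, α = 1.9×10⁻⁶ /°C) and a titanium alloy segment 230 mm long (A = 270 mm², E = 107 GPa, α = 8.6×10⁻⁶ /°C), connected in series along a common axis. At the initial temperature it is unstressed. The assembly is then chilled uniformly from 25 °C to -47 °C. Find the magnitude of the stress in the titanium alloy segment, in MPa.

σ ≈ 42.7 MPa (tensile)

Free thermal contraction of the whole bar: Σ αᵢΔT Lᵢ = 1.9×10⁻⁶×72×625 + 8.6×10⁻⁶×72×230 = 0.2279 mm.
Since the ends are fixed, an axial force P builds up, equal in every segment, with P · Σ Lᵢ/(AᵢEᵢ) = δ_free.
The series flexibility is Σ Lᵢ/(AᵢEᵢ) = 625/(375×141×10³) + 230/(270×107×10³) = 1.978×10⁻⁵ mm/N.
P = 0.2279 / 1.978×10⁻⁵ = 11520 N = 11.52 kN, tensile.
σ_{titanium alloy} = P / A = 11520 / 270 = 42.67 MPa.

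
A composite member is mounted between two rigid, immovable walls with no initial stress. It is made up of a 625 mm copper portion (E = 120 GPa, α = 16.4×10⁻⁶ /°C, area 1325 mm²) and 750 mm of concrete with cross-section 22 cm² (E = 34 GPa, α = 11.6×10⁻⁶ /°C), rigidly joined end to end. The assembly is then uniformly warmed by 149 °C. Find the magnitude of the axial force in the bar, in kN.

P ≈ 202 kN (compressive)

With the walls removed the bar would change length by δ_free = Σ αᵢΔT Lᵢ = 16.4×10⁻⁶×149×625 + 11.6×10⁻⁶×149×750 = 2.824 mm.
Since the ends are fixed, an axial force P builds up, equal in every segment, with P · Σ Lᵢ/(AᵢEᵢ) = δ_free.
The series flexibility is Σ Lᵢ/(AᵢEᵢ) = 625/(1325×120×10³) + 750/(2200×34×10³) = 1.396×10⁻⁵ mm/N.
So P = 2.824 / 1.396×10⁻⁵ = 202.3 kN, compressive.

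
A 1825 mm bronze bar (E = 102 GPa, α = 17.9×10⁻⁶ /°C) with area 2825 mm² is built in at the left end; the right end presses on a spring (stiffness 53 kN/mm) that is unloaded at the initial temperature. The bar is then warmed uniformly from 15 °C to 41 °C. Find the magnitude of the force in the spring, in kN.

If the spring were absent the bar would lengthen by αΔT L = 17.9×10⁻⁶ × 26 × 1825 = 0.8494 mm.
With a force P in the spring, the elastic change of the bar is PL/(AE) and that of the spring is P/k; compatibility requires their sum to equal δ_free.
So P = δ_free / [L/(AE) + 1/k] = 0.8494 / [ 1825/(2825×102×10³) + 1/(53×10³) ].
P = 0.8494 / 2.52×10⁻⁵ = 33700 N.

P ≈ 33.7 kN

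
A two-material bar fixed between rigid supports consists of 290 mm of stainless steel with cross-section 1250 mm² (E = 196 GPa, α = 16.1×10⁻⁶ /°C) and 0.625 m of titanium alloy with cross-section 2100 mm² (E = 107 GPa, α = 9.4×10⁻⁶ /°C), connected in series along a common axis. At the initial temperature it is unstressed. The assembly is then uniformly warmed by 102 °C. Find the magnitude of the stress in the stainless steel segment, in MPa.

σ ≈ 217 MPa (compressive)

With the walls removed the bar would change length by δ_free = Σ αᵢΔT Lᵢ = 16.1×10⁻⁶×102×290 + 9.4×10⁻⁶×102×625 = 1.075 mm.
The walls prevent any net length change, so an axial force P (same in every segment) develops. Compatibility: P · Σ Lᵢ/(AᵢEᵢ) = δ_free.
Σ Lᵢ/(AᵢEᵢ) = 290/(1250×196×10³) + 625/(2100×107×10³) = 3.965×10⁻⁶ mm/N.
Hence P = δ_free / Σ(L/AE) = 1.075/3.965×10⁻⁶ = 271.2 kN (compressive).
σ_{stainless steel} = P / A = 271200 / 1250 = 217 MPa.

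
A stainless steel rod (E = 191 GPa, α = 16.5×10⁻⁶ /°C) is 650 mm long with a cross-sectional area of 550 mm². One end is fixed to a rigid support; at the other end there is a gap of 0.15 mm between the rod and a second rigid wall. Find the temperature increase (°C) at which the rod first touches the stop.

The gap closes when αΔT L = 0.15 mm, since the rod is still unstressed at that instant.
So ΔT = g/(αL) = 0.15/(16.5×10⁻⁶ × 650) = 13.99 °C.

ΔT ≈ 14 °C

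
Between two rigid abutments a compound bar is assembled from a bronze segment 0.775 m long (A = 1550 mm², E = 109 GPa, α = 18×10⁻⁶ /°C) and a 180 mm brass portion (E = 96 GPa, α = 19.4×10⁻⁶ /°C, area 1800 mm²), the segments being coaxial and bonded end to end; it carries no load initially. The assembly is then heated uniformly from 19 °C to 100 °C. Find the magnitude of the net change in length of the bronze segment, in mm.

With the walls removed the bar would change length by δ_free = Σ αᵢΔT Lᵢ = 18×10⁻⁶×81×775 + 19.4×10⁻⁶×81×180 = 1.413 mm.
Since the ends are fixed, an axial force P builds up, equal in every segment, with P · Σ Lᵢ/(AᵢEᵢ) = δ_free.
The series flexibility is Σ Lᵢ/(AᵢEᵢ) = 775/(1550×109×10³) + 180/(1800×96×10³) = 5.629×10⁻⁶ mm/N.
Hence P = δ_free / Σ(L/AE) = 1.413/5.629×10⁻⁶ = 251 kN (compressive).
For the bronze segment, free thermal change = 18×10⁻⁶×81×775 = 1.13 mm and elastic change from P = 251000×775/(1550×109×10³) = 1.151 mm; these oppose, so the net change is 0.0214 mm (segment shortens).

|ΔL| ≈ 0.0214 mm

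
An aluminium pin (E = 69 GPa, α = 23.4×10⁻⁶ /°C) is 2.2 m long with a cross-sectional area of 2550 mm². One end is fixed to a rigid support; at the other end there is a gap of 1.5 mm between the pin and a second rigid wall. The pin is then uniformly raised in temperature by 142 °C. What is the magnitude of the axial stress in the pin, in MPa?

If the wall were absent the pin would grow by αΔT L = 23.4×10⁻⁶ × 142 × 2200 = 7.31 mm.
This exceeds the 1.5 mm gap, so the wall pushes back. The portion of expansion that must be recovered elastically is δ_free − gap = 7.31 − 1.5 = 5.81 mm.
That suppressed elongation corresponds to σ = E·Δ/L = 69×10³ × 5.81/2200 = 182.2 MPa.

σ ≈ 182 MPa (compressive)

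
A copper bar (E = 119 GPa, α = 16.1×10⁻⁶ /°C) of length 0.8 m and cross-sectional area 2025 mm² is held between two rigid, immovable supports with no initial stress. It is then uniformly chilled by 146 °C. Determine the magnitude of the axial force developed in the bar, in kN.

P ≈ 566 kN (tensile)

With zero net strain, σ = E·αΔT = 119 GPa × 16.1×10⁻⁶ × 146 = 279.7 MPa.
Then P = σA = 279.7 × 2025 mm² = 566.4 kN, tensile.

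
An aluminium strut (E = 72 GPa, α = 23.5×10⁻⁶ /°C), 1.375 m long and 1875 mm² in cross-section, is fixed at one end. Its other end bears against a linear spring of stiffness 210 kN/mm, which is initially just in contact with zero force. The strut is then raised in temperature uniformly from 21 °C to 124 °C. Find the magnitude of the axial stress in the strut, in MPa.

The unrestrained thermal change is αΔT L = 23.5×10⁻⁶ × 103 × 1375 = 3.328 mm.
With a force P in the spring, the elastic change of the strut is PL/(AE) and that of the spring is P/k; compatibility requires their sum to equal δ_free.
So P = δ_free / [L/(AE) + 1/k] = 3.328 / [ 1375/(1875×72×10³) + 1/(210×10³) ].
P = 3.328 / 1.495×10⁻⁵ = 222700 N.
σ = P/A = 222700/1875 = 118.8 MPa.

σ ≈ 119 MPa (compressive)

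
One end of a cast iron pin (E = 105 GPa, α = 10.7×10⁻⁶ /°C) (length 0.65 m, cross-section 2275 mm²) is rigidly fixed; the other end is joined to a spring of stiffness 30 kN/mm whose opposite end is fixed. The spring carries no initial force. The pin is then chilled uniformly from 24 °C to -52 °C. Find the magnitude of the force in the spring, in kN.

Free thermal contraction: δ_free = αΔT L = 10.7×10⁻⁶ × 76 × 650 = 0.5286 mm.
With a force P in the spring, the elastic change of the pin is PL/(AE) and that of the spring is P/k; compatibility requires their sum to equal δ_free.
So P = δ_free / [L/(AE) + 1/k] = 0.5286 / [ 650/(2275×105×10³) + 1/(30×10³) ].
P = 0.5286 / 3.605×10⁻⁵ = 14660 N.

P ≈ 14.7 kN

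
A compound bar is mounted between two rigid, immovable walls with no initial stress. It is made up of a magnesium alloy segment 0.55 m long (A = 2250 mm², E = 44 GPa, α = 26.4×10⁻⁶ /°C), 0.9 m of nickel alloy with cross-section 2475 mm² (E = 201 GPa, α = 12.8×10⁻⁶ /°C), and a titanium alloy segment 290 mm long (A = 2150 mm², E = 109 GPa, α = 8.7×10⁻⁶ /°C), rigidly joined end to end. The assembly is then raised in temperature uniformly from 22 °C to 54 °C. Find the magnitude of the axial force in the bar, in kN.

If the supports were absent, the total length change would be Σ αᵢΔT Lᵢ = 26.4×10⁻⁶×32×550 + 12.8×10⁻⁶×32×900 + 8.7×10⁻⁶×32×290 = 0.914 mm.
The walls prevent any net length change, so an axial force P (same in every segment) develops. Compatibility: P · Σ Lᵢ/(AᵢEᵢ) = δ_free.
The series flexibility is Σ Lᵢ/(AᵢEᵢ) = 550/(2250×44×10³) + 900/(2475×201×10³) + 290/(2150×109×10³) = 8.602×10⁻⁶ mm/N.
P = 0.914 / 8.602×10⁻⁶ = 106300 N = 106.3 kN, compressive.

P ≈ 106 kN (compressive)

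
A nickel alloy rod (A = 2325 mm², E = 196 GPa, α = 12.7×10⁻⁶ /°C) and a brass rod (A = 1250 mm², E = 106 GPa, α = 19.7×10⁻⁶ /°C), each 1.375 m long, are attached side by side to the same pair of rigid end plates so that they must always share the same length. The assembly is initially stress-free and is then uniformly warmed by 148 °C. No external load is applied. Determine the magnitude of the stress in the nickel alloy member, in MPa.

The brass has the larger α, so on heating it would change length more than the nickel alloy if both were free. The rigid plates force a common final length, so the brass is put into compression and the nickel alloy into tension, with equal and opposite forces P (no external load).
Equating the net (thermal + elastic) strains gives |α₁ − α₂|·ΔT = P·[1/(A₁E₁) + 1/(A₂E₂)].
|α₁ − α₂|·ΔT = 7×10⁻⁶ × 148 = 0.001036.
1/(A₁E₁) + 1/(A₂E₂) = 1/(2325×196×10³) + 1/(1250×106×10³) = 9.742×10⁻⁹ N⁻¹.
So P = 0.001036 / 9.742×10⁻⁹ = 106.3 kN.
σ_{nickel alloy} = P/A₁ = 106300/2325 = 45.74 MPa, tensile.

σ ≈ 45.7 MPa (tensile)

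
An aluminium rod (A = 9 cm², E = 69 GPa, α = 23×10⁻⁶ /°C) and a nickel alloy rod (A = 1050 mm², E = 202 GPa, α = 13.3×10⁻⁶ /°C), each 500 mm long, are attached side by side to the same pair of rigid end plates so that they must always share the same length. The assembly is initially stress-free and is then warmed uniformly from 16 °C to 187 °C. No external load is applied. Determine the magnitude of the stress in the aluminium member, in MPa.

σ ≈ 88.5 MPa (compressive)

Equilibrium of a rigid end plate with no external load gives equal and opposite internal forces ±P in the two members. Since α_{aluminium} > α_{nickel alloy}, heating drives the aluminium into compression and the nickel alloy into tension.
Equating the net (thermal + elastic) strains gives |α₁ − α₂|·ΔT = P·[1/(A₁E₁) + 1/(A₂E₂)].
|α₁ − α₂|·ΔT = 9.7×10⁻⁶ × 171 = 0.001659.
1/(A₁E₁) + 1/(A₂E₂) = 1/(900×69×10³) + 1/(1050×202×10³) = 2.082×10⁻⁸ N⁻¹.
P = 0.001659 / 2.082×10⁻⁸ = 79680 N = 79.68 kN.
σ_{aluminium} = P/A₁ = 79680/900 = 88.53 MPa, compressive.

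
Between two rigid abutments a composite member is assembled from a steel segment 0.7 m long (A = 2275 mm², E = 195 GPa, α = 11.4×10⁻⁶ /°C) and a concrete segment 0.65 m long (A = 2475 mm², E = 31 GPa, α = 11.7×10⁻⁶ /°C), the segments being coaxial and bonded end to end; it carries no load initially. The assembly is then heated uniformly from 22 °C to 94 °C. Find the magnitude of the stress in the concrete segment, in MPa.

σ ≈ 45.1 MPa (compressive)

With the walls removed the bar would change length by δ_free = Σ αᵢΔT Lᵢ = 11.4×10⁻⁶×72×700 + 11.7×10⁻⁶×72×650 = 1.122 mm.
Since the ends are fixed, an axial force P builds up, equal in every segment, with P · Σ Lᵢ/(AᵢEᵢ) = δ_free.
Σ Lᵢ/(AᵢEᵢ) = 700/(2275×195×10³) + 650/(2475×31×10³) = 1.005×10⁻⁵ mm/N.
P = 1.122 / 1.005×10⁻⁵ = 111700 N = 111.7 kN, compressive.
σ_{concrete} = P / A = 111700 / 2475 = 45.11 MPa.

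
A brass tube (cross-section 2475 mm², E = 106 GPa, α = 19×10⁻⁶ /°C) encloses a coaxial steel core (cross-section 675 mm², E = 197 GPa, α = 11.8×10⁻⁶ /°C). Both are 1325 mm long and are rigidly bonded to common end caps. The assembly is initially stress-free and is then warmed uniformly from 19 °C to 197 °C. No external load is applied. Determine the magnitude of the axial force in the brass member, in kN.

The brass has the larger α, so on heating it would change length more than the steel if both were free. The rigid plates force a common final length, so the brass is put into compression and the steel into tension, with equal and opposite forces P (no external load).
Compatibility of the two members (thermal + elastic change equal): (α₁ − α₂)ΔT = P·[1/(A₁E₁) + 1/(A₂E₂)].
|α₁ − α₂|·ΔT = 7.2×10⁻⁶ × 178 = 0.001282.
1/(A₁E₁) + 1/(A₂E₂) = 1/(2475×106×10³) + 1/(675×197×10³) = 1.133×10⁻⁸ N⁻¹.
So P = 0.001282 / 1.133×10⁻⁸ = 113.1 kN.

P ≈ 113 kN (compressive in the brass)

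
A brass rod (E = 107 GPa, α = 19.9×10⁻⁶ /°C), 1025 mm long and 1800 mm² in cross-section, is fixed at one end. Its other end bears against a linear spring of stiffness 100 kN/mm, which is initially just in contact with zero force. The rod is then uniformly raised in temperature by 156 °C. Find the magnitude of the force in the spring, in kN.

P ≈ 208 kN

The unrestrained thermal change is αΔT L = 19.9×10⁻⁶ × 156 × 1025 = 3.182 mm.
Let P be the compressive force at the spring. The rod shortens elastically by PL/(AE) and the spring compresses by P/k; together these equal δ_free.
So P = δ_free / [L/(AE) + 1/k] = 3.182 / [ 1025/(1800×107×10³) + 1/(100×10³) ].
P = 3.182 / 1.532×10⁻⁵ = 207700 N.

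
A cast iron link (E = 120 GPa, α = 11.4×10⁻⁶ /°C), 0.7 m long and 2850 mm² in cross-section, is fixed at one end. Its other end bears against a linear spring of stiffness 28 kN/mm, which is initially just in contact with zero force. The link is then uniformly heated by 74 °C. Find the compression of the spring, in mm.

δ ≈ 0.559 mm

The unrestrained thermal change is αΔT L = 11.4×10⁻⁶ × 74 × 700 = 0.5905 mm.
With a force P in the spring, the elastic change of the link is PL/(AE) and that of the spring is P/k; compatibility requires their sum to equal δ_free.
P [ L/(AE) + 1/k ] = δ_free → P [ 700/(2850×120×10³) + 1/(28×10³) ] = 0.5905.
P = 0.5905 / 3.776×10⁻⁵ = 15640 N.
Spring compression = P/k = 15640/(28×10³) = 0.5585 mm.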